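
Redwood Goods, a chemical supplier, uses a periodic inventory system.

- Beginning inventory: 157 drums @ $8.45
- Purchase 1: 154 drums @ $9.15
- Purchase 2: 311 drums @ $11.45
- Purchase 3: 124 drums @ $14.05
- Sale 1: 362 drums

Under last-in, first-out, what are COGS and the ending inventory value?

COGS = $4,467.30; ending inventory = $3,571.60

Sale 1 (362) [LIFO — newest first]: 124 @ $14.05 + 238 @ $11.45 = $4,467.30
Ending inventory: 157 @ $8.45 + 154 @ $9.15 + 73 @ $11.45 = $3,571.60
Check: goods available $8,038.90 = COGS $4,467.30 + ending $3,571.60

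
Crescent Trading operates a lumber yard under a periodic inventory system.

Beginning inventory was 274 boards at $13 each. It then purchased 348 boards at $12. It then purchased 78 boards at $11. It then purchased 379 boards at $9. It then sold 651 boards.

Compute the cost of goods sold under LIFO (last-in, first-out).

Sale 1 (651) [LIFO — newest first]: 379 @ $9 + 78 @ $11 + 194 @ $12 = $6,597
Ending inventory: 274 @ $13 + 154 @ $12 = $5,410

COGS = $6,597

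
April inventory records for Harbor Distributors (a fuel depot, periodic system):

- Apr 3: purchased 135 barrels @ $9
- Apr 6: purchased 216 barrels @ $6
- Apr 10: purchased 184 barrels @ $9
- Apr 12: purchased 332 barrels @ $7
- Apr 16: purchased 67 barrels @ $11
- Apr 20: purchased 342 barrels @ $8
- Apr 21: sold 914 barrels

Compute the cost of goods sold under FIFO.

COGS = $7,008

Apr 21, 914 sold [FIFO — oldest first]: 135 @ $9 + 216 @ $6 + 184 @ $9 + 332 @ $7 + 47 @ $11 = $7,008
Ending inventory: 20 @ $11 + 342 @ $8 = $2,956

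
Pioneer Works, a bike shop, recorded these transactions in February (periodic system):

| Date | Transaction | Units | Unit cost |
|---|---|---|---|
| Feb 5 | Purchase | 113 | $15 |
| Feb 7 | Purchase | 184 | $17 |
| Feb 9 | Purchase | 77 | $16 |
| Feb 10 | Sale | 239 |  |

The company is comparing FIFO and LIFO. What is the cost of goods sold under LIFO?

FIFO COGS: 113 @ $15 + 126 @ $17 = $3,837
LIFO COGS: 77 @ $16 + 162 @ $17 = $3,986

COGS = $3,986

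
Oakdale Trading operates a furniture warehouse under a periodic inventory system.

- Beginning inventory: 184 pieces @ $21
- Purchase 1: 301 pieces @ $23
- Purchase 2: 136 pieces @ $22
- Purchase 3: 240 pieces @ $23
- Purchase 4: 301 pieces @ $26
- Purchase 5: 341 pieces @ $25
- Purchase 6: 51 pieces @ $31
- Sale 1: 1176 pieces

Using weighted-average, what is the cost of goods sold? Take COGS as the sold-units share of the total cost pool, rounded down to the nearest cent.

COGS = $28,174.81

Sale 1, sell 1176: 1176/1554 × $37,231.00 → $28,174.81
Ending inventory (cost pool remaining) = $9,056.19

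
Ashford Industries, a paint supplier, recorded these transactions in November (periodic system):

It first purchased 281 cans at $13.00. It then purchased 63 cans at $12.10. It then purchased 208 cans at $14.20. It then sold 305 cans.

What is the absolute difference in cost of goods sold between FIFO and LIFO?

$214.50

FIFO COGS: 281 @ $13.00 + 24 @ $12.10 = $3,943.40
LIFO COGS: 208 @ $14.20 + 63 @ $12.10 + 34 @ $13.00 = $4,157.90
Difference = |$3,943.40 − $4,157.90| = $214.50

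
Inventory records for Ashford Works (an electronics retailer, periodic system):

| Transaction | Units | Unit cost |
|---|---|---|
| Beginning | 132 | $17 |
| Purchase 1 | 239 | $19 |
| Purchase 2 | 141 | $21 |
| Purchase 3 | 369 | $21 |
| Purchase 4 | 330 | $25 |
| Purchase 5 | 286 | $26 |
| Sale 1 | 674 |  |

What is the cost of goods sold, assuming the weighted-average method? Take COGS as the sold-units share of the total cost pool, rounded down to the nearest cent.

Sale 1, sell 674: 674/1497 × $33,181.00 → $14,939.20
Ending inventory (cost pool remaining) = $18,241.80
Check: goods available $33,181.00 = COGS $14,939.20 + ending $18,241.80

COGS = $14,939.20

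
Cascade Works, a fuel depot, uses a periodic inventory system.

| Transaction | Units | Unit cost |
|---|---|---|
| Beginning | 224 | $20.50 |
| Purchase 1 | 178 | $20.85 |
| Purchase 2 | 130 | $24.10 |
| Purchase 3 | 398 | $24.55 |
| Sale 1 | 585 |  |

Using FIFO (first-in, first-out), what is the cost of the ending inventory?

Ending inventory = $8,469.75

Sale 1 (585) [FIFO — oldest first]: 224 @ $20.50 + 178 @ $20.85 + 130 @ $24.10 + 53 @ $24.55 = $12,737.45
Ending inventory: 345 @ $24.55 = $8,469.75
Check: goods available $21,207.20 = COGS $12,737.45 + ending $8,469.75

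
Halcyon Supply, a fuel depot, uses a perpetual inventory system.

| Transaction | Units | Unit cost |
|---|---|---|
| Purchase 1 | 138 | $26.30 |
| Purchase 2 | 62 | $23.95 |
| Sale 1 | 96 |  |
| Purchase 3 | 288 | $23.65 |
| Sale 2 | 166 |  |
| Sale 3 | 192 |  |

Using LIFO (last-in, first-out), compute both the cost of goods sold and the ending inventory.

COGS = $11,031.30; ending inventory = $894.20

Sale 1 (96) [LIFO — newest first]: 62 @ $23.95 + 34 @ $26.30 = $2,379.10
Sale 2 (166) [LIFO — newest first]: 166 @ $23.65 = $3,925.90
Sale 3 (192) [LIFO — newest first]: 122 @ $23.65 + 70 @ $26.30 = $4,726.30
Total COGS = $2,379.10 + $3,925.90 + $4,726.30 = $11,031.30
Ending inventory: 34 @ $26.30 = $894.20
Check: goods available $11,925.50 = COGS $11,031.30 + ending $894.20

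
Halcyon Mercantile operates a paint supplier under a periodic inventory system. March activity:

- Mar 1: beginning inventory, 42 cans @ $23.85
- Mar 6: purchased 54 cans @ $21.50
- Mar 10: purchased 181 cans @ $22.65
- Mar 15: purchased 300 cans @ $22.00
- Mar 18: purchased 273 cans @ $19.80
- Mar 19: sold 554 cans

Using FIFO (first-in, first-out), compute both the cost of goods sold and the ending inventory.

COGS = $12,356.35; ending inventory = $5,911.40

Mar 19, 554 sold [FIFO — oldest first]: 42 @ $23.85 + 54 @ $21.50 + 181 @ $22.65 + 277 @ $22.00 = $12,356.35
Ending inventory: 23 @ $22.00 + 273 @ $19.80 = $5,911.40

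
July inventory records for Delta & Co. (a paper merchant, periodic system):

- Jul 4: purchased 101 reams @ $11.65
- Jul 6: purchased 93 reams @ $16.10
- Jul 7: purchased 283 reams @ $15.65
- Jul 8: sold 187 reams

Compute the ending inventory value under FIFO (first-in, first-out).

Jul 8, 187 sold [FIFO — oldest first]: 101 @ $11.65 + 86 @ $16.10 = $2,561.25
Ending inventory: 7 @ $16.10 + 283 @ $15.65 = $4,541.65
Check: goods available $7,102.90 = COGS $2,561.25 + ending $4,541.65

Ending inventory = $4,541.65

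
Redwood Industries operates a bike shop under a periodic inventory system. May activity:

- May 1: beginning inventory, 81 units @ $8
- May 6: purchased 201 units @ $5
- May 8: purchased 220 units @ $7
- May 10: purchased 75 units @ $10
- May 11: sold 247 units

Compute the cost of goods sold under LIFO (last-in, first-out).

May 11, 247 sold [LIFO — newest first]: 75 @ $10 + 172 @ $7 = $1,954
Ending inventory: 81 @ $8 + 201 @ $5 + 48 @ $7 = $1,989

COGS = $1,954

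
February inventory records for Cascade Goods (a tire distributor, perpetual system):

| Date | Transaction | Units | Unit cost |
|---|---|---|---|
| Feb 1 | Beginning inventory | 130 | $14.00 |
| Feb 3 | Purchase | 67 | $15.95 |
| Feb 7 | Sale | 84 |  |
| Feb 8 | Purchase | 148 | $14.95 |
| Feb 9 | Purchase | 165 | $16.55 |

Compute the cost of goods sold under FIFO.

COGS = $1,176.00

Feb 7, 84 sold [FIFO — oldest first]: 84 @ $14.00 = $1,176.00
Ending inventory: 46 @ $14.00 + 67 @ $15.95 + 148 @ $14.95 + 165 @ $16.55 = $6,656.00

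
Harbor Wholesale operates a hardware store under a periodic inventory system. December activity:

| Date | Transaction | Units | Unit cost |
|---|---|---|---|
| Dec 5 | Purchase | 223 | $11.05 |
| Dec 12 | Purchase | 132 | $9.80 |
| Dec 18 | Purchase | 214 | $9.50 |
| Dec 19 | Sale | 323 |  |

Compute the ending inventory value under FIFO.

Dec 19, 323 sold [FIFO — oldest first]: 223 @ $11.05 + 100 @ $9.80 = $3,444.15
Ending inventory: 32 @ $9.80 + 214 @ $9.50 = $2,346.60
Check: goods available $5,790.75 = COGS $3,444.15 + ending $2,346.60

Ending inventory = $2,346.60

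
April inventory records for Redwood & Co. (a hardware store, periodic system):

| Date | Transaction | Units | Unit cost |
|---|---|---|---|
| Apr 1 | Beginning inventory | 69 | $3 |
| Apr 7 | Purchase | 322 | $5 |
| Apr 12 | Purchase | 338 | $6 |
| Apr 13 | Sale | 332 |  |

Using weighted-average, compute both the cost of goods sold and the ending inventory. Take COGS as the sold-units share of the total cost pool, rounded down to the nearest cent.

COGS = $1,751.08; ending inventory = $2,093.92

Apr 13, sell 332: 332/729 × $3,845.00 → $1,751.08
Ending inventory (cost pool remaining) = $2,093.92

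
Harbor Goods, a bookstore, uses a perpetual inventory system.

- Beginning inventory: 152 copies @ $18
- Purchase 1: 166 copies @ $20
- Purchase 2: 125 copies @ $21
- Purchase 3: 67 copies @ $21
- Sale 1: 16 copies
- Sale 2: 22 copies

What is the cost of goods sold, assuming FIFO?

Sale 1 (16) [FIFO — oldest first]: 16 @ $18 = $288
Sale 2 (22) [FIFO — oldest first]: 22 @ $18 = $396
Total COGS = $288 + $396 = $684
Ending inventory: 114 @ $18 + 166 @ $20 + 125 @ $21 + 67 @ $21 = $9,404

COGS = $684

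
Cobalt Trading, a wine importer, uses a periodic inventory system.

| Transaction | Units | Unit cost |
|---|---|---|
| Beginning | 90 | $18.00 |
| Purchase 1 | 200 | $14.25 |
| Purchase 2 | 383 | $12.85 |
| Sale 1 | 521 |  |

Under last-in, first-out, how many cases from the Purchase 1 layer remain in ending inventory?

Sale 1 (521) [LIFO — newest first]: 383 @ $12.85 + 138 @ $14.25 = $6,888.05
Ending inventory: 90 @ $18.00 + 62 @ $14.25 = $2,503.50

62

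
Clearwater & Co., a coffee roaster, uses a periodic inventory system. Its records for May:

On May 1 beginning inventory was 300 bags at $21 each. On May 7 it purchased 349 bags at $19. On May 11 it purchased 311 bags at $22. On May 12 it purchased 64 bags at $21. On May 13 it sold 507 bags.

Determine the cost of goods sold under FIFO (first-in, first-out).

May 13, 507 sold [FIFO — oldest first]: 300 @ $21 + 207 @ $19 = $10,233
Ending inventory: 142 @ $19 + 311 @ $22 + 64 @ $21 = $10,884
Check: goods available $21,117 = COGS $10,233 + ending $10,884

COGS = $10,233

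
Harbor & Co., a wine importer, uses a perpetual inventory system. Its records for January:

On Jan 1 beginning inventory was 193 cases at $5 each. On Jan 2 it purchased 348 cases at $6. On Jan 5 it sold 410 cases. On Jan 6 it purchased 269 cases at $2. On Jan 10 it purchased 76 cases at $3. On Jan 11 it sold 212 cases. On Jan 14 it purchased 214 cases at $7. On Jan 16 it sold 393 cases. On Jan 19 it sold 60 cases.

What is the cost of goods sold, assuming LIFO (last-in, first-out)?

COGS = $5,192

Jan 5, 410 sold [LIFO — newest first]: 348 @ $6 + 62 @ $5 = $2,398
Jan 11, 212 sold [LIFO — newest first]: 76 @ $3 + 136 @ $2 = $500
Jan 16, 393 sold [LIFO — newest first]: 214 @ $7 + 133 @ $2 + 46 @ $5 = $1,994
Jan 19, 60 sold [LIFO — newest first]: 60 @ $5 = $300
Total COGS = $2,398 + $500 + $1,994 + $300 = $5,192
Ending inventory: 25 @ $5 = $125
Check: goods available $5,317 = COGS $5,192 + ending $125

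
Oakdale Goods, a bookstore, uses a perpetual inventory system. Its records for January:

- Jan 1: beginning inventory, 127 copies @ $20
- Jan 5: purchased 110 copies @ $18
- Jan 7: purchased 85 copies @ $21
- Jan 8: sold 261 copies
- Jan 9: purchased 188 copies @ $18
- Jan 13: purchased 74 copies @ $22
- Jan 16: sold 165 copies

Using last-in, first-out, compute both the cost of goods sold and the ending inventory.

Jan 8, 261 sold [LIFO — newest first]: 85 @ $21 + 110 @ $18 + 66 @ $20 = $5,085
Jan 16, 165 sold [LIFO — newest first]: 74 @ $22 + 91 @ $18 = $3,266
Total COGS = $5,085 + $3,266 = $8,351
Ending inventory: 61 @ $20 + 97 @ $18 = $2,966

COGS = $8,351; ending inventory = $2,966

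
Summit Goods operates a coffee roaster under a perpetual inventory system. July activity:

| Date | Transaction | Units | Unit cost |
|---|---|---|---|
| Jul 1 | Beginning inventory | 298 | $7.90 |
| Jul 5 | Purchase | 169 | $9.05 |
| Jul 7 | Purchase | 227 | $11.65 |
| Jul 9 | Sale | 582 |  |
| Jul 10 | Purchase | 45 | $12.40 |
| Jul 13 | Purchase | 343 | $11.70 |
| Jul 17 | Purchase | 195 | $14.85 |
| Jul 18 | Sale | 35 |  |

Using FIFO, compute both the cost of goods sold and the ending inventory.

COGS = $5,631.15; ending inventory = $8,363.90

Jul 9, 582 sold [FIFO — oldest first]: 298 @ $7.90 + 169 @ $9.05 + 115 @ $11.65 = $5,223.40
Jul 18, 35 sold [FIFO — oldest first]: 35 @ $11.65 = $407.75
Total COGS = $5,223.40 + $407.75 = $5,631.15
Ending inventory: 77 @ $11.65 + 45 @ $12.40 + 343 @ $11.70 + 195 @ $14.85 = $8,363.90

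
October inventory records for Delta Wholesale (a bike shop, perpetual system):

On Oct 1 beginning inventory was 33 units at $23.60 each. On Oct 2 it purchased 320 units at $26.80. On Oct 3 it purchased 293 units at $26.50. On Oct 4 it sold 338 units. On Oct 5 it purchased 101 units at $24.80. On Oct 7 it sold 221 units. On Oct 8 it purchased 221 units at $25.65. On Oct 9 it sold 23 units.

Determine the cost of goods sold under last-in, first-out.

COGS = $15,281.25

Oct 4, 338 sold [LIFO — newest first]: 293 @ $26.50 + 45 @ $26.80 = $8,970.50
Oct 7, 221 sold [LIFO — newest first]: 101 @ $24.80 + 120 @ $26.80 = $5,720.80
Oct 9, 23 sold [LIFO — newest first]: 23 @ $25.65 = $589.95
Total COGS = $8,970.50 + $5,720.80 + $589.95 = $15,281.25
Ending inventory: 33 @ $23.60 + 155 @ $26.80 + 198 @ $25.65 = $10,011.50
Check: goods available $25,292.75 = COGS $15,281.25 + ending $10,011.50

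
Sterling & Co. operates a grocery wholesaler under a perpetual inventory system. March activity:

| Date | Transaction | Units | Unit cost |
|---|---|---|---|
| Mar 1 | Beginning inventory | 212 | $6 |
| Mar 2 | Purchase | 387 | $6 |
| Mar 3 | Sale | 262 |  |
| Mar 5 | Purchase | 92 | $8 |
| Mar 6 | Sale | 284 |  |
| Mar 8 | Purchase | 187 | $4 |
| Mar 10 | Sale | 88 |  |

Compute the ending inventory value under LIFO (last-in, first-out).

Mar 3, 262 sold [LIFO — newest first]: 262 @ $6 = $1,572
Mar 6, 284 sold [LIFO — newest first]: 92 @ $8 + 125 @ $6 + 67 @ $6 = $1,888
Mar 10, 88 sold [LIFO — newest first]: 88 @ $4 = $352
Total COGS = $1,572 + $1,888 + $352 = $3,812
Ending inventory: 145 @ $6 + 99 @ $4 = $1,266
Check: goods available $5,078 = COGS $3,812 + ending $1,266

Ending inventory = $1,266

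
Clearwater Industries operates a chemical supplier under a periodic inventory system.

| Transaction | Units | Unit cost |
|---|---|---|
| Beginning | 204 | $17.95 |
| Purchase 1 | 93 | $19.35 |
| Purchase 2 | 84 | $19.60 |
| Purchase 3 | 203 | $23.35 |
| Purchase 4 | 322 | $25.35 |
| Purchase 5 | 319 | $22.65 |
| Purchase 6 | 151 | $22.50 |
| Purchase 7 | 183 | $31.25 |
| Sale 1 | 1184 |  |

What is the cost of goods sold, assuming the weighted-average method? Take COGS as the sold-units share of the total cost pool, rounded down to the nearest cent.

Sale 1, sell 1184: 1184/1559 × $36,352.10 → $27,608.00
Ending inventory (cost pool remaining) = $8,744.10

COGS = $27,608.00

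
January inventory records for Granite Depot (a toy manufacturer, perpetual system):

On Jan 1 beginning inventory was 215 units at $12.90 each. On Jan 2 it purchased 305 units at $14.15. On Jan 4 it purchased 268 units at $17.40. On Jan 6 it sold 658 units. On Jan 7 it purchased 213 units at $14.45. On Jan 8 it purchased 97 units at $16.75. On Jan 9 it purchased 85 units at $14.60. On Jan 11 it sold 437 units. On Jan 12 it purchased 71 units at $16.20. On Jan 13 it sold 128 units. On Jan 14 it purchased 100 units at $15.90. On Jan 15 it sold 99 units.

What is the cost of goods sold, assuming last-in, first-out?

Jan 6, 658 sold [LIFO — newest first]: 268 @ $17.40 + 305 @ $14.15 + 85 @ $12.90 = $10,075.45
Jan 11, 437 sold [LIFO — newest first]: 85 @ $14.60 + 97 @ $16.75 + 213 @ $14.45 + 42 @ $12.90 = $6,485.40
Jan 13, 128 sold [LIFO — newest first]: 71 @ $16.20 + 57 @ $12.90 = $1,885.50
Jan 15, 99 sold [LIFO — newest first]: 99 @ $15.90 = $1,574.10
Total COGS = $10,075.45 + $6,485.40 + $1,885.50 + $1,574.10 = $20,020.45
Ending inventory: 31 @ $12.90 + 1 @ $15.90 = $415.80
Check: goods available $20,436.25 = COGS $20,020.45 + ending $415.80

COGS = $20,020.45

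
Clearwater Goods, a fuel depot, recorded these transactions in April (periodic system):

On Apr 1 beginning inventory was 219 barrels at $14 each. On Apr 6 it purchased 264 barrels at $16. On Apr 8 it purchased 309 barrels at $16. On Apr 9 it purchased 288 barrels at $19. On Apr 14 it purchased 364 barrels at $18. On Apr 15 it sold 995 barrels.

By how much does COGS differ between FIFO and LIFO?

$1,421

FIFO COGS: 219 @ $14 + 264 @ $16 + 309 @ $16 + 203 @ $19 = $16,091
LIFO COGS: 364 @ $18 + 288 @ $19 + 309 @ $16 + 34 @ $16 = $17,512
Difference = |$16,091 − $17,512| = $1,421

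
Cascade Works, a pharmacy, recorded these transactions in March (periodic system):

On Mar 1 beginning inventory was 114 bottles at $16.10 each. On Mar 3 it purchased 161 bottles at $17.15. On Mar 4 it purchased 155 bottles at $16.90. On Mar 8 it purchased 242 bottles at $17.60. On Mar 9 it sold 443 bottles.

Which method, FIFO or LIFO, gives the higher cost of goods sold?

FIFO COGS: 114 @ $16.10 + 161 @ $17.15 + 155 @ $16.90 + 13 @ $17.60 = $7,444.85
LIFO COGS: 242 @ $17.60 + 155 @ $16.90 + 46 @ $17.15 = $7,667.60

LIFO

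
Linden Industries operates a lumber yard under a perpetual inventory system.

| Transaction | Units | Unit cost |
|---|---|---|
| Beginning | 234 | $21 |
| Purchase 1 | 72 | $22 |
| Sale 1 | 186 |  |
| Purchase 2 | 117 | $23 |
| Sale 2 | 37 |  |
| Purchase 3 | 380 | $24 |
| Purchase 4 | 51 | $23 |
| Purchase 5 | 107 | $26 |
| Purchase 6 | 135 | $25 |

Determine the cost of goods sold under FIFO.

Sale 1 (186) [FIFO — oldest first]: 186 @ $21 = $3,906
Sale 2 (37) [FIFO — oldest first]: 37 @ $21 = $777
Total COGS = $3,906 + $777 = $4,683
Ending inventory: 11 @ $21 + 72 @ $22 + 117 @ $23 + 380 @ $24 + 51 @ $23 + 107 @ $26 + 135 @ $25 = $20,956
Check: goods available $25,639 = COGS $4,683 + ending $20,956

COGS = $4,683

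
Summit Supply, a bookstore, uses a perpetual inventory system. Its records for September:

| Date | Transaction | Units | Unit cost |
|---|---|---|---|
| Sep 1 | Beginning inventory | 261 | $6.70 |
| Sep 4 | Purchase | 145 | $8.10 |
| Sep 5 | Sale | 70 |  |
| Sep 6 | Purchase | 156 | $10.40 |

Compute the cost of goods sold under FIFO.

COGS = $469.00

Sep 5, 70 sold [FIFO — oldest first]: 70 @ $6.70 = $469.00
Ending inventory: 191 @ $6.70 + 145 @ $8.10 + 156 @ $10.40 = $4,076.60
Check: goods available $4,545.60 = COGS $469.00 + ending $4,076.60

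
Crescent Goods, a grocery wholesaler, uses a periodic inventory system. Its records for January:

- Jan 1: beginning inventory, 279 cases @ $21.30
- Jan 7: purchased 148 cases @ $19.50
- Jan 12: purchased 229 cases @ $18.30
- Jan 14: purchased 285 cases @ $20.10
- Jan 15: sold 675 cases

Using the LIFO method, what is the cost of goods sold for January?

COGS = $13,082.10

Jan 15, 675 sold [LIFO — newest first]: 285 @ $20.10 + 229 @ $18.30 + 148 @ $19.50 + 13 @ $21.30 = $13,082.10
Ending inventory: 266 @ $21.30 = $5,665.80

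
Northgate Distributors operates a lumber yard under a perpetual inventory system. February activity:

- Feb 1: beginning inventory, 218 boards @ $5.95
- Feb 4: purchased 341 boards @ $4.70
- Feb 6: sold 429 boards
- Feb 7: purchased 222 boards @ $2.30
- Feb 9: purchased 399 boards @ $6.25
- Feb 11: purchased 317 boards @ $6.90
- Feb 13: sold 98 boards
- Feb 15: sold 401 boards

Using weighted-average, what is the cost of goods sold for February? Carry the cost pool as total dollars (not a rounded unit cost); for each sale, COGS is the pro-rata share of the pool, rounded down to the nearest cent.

COGS = $4,966.19

After Feb 1: 218 on hand, pool $1,297.10 (≈ $5.9500 each)
After Feb 4: 559 on hand, pool $2,899.80 (≈ $5.1875 each)
Feb 6, sell 429: 429/559 × $2,899.80 → $2,225.42
After Feb 7: 352 on hand, pool $1,184.98 (≈ $3.3664 each)
After Feb 9: 751 on hand, pool $3,678.73 (≈ $4.8984 each)
After Feb 11: 1068 on hand, pool $5,866.03 (≈ $5.4925 each)
Feb 13, sell 98: 98/1068 × $5,866.03 → $538.26
Feb 15, sell 401: 401/970 × $5,327.77 → $2,202.51
Total COGS = $2,225.42 + $538.26 + $2,202.51 = $4,966.19
Ending inventory (cost pool remaining) = $3,125.26
Check: goods available $8,091.45 = COGS $4,966.19 + ending $3,125.26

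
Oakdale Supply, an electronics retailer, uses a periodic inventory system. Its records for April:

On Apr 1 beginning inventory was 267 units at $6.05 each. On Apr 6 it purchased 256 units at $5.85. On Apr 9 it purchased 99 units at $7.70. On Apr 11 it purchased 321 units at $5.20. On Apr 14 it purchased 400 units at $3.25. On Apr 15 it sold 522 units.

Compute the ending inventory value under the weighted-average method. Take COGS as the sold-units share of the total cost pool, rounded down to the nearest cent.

Apr 15, sell 522: 522/1343 × $6,844.45 → $2,660.31
Ending inventory (cost pool remaining) = $4,184.14
Check: goods available $6,844.45 = COGS $2,660.31 + ending $4,184.14

Ending inventory = $4,184.14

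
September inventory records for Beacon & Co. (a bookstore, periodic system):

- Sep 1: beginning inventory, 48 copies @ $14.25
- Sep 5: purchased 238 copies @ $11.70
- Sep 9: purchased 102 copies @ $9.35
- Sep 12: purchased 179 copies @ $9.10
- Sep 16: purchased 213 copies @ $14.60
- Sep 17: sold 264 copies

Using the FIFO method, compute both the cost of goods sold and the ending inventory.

COGS = $3,211.20; ending inventory = $5,949.80

Sep 17, 264 sold [FIFO — oldest first]: 48 @ $14.25 + 216 @ $11.70 = $3,211.20
Ending inventory: 22 @ $11.70 + 102 @ $9.35 + 179 @ $9.10 + 213 @ $14.60 = $5,949.80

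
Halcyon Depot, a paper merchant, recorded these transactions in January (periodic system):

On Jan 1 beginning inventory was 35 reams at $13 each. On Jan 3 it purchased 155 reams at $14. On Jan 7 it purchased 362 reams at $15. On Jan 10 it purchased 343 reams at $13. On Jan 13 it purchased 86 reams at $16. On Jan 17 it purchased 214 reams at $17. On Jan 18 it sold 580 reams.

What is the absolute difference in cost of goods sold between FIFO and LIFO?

$235

FIFO COGS: 35 @ $13 + 155 @ $14 + 362 @ $15 + 28 @ $13 = $8,419
LIFO COGS: 214 @ $17 + 86 @ $16 + 280 @ $13 = $8,654
Difference = |$8,419 − $8,654| = $235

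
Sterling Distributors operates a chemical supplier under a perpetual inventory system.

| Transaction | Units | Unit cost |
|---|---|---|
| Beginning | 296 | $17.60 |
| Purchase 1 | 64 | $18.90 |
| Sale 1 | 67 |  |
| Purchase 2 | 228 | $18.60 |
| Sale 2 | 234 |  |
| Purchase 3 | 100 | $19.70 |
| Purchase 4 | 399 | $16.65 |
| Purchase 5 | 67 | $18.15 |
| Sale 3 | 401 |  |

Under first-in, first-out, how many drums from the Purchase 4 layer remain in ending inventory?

Sale 1 (67) [FIFO — oldest first]: 67 @ $17.60 = $1,179.20
Sale 2 (234) [FIFO — oldest first]: 229 @ $17.60 + 5 @ $18.90 = $4,124.90
Sale 3 (401) [FIFO — oldest first]: 59 @ $18.90 + 228 @ $18.60 + 100 @ $19.70 + 14 @ $16.65 = $7,559.00
Total COGS = $1,179.20 + $4,124.90 + $7,559.00 = $12,863.10
Ending inventory: 385 @ $16.65 + 67 @ $18.15 = $7,626.30
Check: goods available $20,489.40 = COGS $12,863.10 + ending $7,626.30

385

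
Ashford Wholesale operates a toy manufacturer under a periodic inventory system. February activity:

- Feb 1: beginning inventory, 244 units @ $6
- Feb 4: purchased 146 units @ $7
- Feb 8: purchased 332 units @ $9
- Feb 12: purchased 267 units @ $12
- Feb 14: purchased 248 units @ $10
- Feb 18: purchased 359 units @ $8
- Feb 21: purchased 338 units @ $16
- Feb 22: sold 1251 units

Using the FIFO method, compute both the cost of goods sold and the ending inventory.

Feb 22, 1251 sold [FIFO — oldest first]: 244 @ $6 + 146 @ $7 + 332 @ $9 + 267 @ $12 + 248 @ $10 + 14 @ $8 = $11,270
Ending inventory: 345 @ $8 + 338 @ $16 = $8,168

COGS = $11,270; ending inventory = $8,168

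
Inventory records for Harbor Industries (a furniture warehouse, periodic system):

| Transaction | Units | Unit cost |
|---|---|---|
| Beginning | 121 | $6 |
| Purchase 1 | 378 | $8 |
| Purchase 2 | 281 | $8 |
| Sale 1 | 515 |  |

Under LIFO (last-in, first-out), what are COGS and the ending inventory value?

COGS = $4,120; ending inventory = $1,878

Sale 1 (515) [LIFO — newest first]: 281 @ $8 + 234 @ $8 = $4,120
Ending inventory: 121 @ $6 + 144 @ $8 = $1,878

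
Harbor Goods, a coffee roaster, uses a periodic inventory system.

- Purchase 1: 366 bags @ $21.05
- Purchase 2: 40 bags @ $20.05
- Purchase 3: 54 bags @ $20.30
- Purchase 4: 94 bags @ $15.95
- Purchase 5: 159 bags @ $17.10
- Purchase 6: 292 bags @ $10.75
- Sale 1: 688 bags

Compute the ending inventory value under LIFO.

Sale 1 (688) [LIFO — newest first]: 292 @ $10.75 + 159 @ $17.10 + 94 @ $15.95 + 54 @ $20.30 + 40 @ $20.05 + 49 @ $21.05 = $10,286.85
Ending inventory: 317 @ $21.05 = $6,672.85

Ending inventory = $6,672.85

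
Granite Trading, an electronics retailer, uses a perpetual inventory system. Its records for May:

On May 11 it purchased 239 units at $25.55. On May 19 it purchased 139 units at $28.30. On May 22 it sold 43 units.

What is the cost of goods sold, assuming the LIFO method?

COGS = $1,216.90

May 22, 43 sold [LIFO — newest first]: 43 @ $28.30 = $1,216.90
Ending inventory: 239 @ $25.55 + 96 @ $28.30 = $8,823.25
Check: goods available $10,040.15 = COGS $1,216.90 + ending $8,823.25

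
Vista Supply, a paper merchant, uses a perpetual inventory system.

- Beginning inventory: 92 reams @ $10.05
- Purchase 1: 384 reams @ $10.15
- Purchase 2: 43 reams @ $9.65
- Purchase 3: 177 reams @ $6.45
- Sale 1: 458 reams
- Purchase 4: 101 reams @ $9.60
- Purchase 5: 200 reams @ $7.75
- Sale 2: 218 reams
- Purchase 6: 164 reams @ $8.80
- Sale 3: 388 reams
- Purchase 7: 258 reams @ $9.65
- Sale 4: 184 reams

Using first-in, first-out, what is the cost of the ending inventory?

Ending inventory = $1,650.15

Sale 1 (458) [FIFO — oldest first]: 92 @ $10.05 + 366 @ $10.15 = $4,639.50
Sale 2 (218) [FIFO — oldest first]: 18 @ $10.15 + 43 @ $9.65 + 157 @ $6.45 = $1,610.30
Sale 3 (388) [FIFO — oldest first]: 20 @ $6.45 + 101 @ $9.60 + 200 @ $7.75 + 67 @ $8.80 = $3,238.20
Sale 4 (184) [FIFO — oldest first]: 97 @ $8.80 + 87 @ $9.65 = $1,693.15
Total COGS = $4,639.50 + $1,610.30 + $3,238.20 + $1,693.15 = $11,181.15
Ending inventory: 171 @ $9.65 = $1,650.15
Check: goods available $12,831.30 = COGS $11,181.15 + ending $1,650.15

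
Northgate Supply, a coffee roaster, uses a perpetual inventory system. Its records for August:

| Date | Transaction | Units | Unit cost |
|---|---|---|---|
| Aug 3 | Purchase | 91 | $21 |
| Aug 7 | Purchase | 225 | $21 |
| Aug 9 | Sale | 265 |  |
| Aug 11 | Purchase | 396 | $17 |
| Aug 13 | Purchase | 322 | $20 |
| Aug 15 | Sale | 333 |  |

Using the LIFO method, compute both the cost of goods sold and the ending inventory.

Aug 9, 265 sold [LIFO — newest first]: 225 @ $21 + 40 @ $21 = $5,565
Aug 15, 333 sold [LIFO — newest first]: 322 @ $20 + 11 @ $17 = $6,627
Total COGS = $5,565 + $6,627 = $12,192
Ending inventory: 51 @ $21 + 385 @ $17 = $7,616

COGS = $12,192; ending inventory = $7,616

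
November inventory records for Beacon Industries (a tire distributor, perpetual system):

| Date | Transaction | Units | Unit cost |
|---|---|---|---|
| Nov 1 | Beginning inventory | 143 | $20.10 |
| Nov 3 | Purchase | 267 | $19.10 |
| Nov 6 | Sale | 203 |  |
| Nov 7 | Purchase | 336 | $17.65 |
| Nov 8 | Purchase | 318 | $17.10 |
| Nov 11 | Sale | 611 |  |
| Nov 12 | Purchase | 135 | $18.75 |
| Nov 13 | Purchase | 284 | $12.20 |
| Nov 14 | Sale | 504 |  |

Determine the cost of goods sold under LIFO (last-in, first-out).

Nov 6, 203 sold [LIFO — newest first]: 203 @ $19.10 = $3,877.30
Nov 11, 611 sold [LIFO — newest first]: 318 @ $17.10 + 293 @ $17.65 = $10,609.25
Nov 14, 504 sold [LIFO — newest first]: 284 @ $12.20 + 135 @ $18.75 + 43 @ $17.65 + 42 @ $19.10 = $7,557.20
Total COGS = $3,877.30 + $10,609.25 + $7,557.20 = $22,043.75
Ending inventory: 143 @ $20.10 + 22 @ $19.10 = $3,294.50
Check: goods available $25,338.25 = COGS $22,043.75 + ending $3,294.50

COGS = $22,043.75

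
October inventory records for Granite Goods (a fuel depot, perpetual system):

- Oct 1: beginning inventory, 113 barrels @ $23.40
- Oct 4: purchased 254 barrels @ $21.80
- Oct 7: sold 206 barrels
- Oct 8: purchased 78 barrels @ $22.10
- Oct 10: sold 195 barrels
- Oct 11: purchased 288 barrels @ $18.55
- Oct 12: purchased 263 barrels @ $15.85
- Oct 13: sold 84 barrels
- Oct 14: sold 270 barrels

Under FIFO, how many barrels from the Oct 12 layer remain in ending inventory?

241

Oct 7, 206 sold [FIFO — oldest first]: 113 @ $23.40 + 93 @ $21.80 = $4,671.60
Oct 10, 195 sold [FIFO — oldest first]: 161 @ $21.80 + 34 @ $22.10 = $4,261.20
Oct 13, 84 sold [FIFO — oldest first]: 44 @ $22.10 + 40 @ $18.55 = $1,714.40
Oct 14, 270 sold [FIFO — oldest first]: 248 @ $18.55 + 22 @ $15.85 = $4,949.10
Total COGS = $4,671.60 + $4,261.20 + $1,714.40 + $4,949.10 = $15,596.30
Ending inventory: 241 @ $15.85 = $3,819.85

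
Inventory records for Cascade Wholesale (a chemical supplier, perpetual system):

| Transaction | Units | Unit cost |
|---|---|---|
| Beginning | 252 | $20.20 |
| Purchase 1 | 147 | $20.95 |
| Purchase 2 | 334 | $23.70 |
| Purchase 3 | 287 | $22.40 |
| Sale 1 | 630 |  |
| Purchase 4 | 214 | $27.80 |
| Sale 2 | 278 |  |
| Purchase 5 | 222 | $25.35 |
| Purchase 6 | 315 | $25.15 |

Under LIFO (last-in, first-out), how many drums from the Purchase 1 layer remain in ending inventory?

Sale 1 (630) [LIFO — newest first]: 287 @ $22.40 + 334 @ $23.70 + 9 @ $20.95 = $14,533.15
Sale 2 (278) [LIFO — newest first]: 214 @ $27.80 + 64 @ $20.95 = $7,290.00
Total COGS = $14,533.15 + $7,290.00 = $21,823.15
Ending inventory: 252 @ $20.20 + 74 @ $20.95 + 222 @ $25.35 + 315 @ $25.15 = $20,190.65

74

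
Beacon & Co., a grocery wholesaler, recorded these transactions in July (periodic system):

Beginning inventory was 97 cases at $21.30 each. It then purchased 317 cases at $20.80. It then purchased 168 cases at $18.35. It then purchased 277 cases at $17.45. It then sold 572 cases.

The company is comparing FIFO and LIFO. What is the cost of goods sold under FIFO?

COGS = $11,559.00

FIFO COGS: 97 @ $21.30 + 317 @ $20.80 + 158 @ $18.35 = $11,559.00
LIFO COGS: 277 @ $17.45 + 168 @ $18.35 + 127 @ $20.80 = $10,558.05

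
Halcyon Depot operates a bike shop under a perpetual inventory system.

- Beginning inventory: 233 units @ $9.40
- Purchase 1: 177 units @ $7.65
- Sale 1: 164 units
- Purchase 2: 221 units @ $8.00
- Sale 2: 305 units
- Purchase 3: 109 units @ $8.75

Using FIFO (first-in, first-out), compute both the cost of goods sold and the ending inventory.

COGS = $4,016.25; ending inventory = $2,249.75

Sale 1 (164) [FIFO — oldest first]: 164 @ $9.40 = $1,541.60
Sale 2 (305) [FIFO — oldest first]: 69 @ $9.40 + 177 @ $7.65 + 59 @ $8.00 = $2,474.65
Total COGS = $1,541.60 + $2,474.65 = $4,016.25
Ending inventory: 162 @ $8.00 + 109 @ $8.75 = $2,249.75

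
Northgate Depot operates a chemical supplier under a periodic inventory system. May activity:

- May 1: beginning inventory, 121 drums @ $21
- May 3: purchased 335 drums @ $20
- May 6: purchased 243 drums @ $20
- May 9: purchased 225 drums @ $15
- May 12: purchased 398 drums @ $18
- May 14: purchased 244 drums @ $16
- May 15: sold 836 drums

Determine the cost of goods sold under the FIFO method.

May 15, 836 sold [FIFO — oldest first]: 121 @ $21 + 335 @ $20 + 243 @ $20 + 137 @ $15 = $16,156
Ending inventory: 88 @ $15 + 398 @ $18 + 244 @ $16 = $12,388

COGS = $16,156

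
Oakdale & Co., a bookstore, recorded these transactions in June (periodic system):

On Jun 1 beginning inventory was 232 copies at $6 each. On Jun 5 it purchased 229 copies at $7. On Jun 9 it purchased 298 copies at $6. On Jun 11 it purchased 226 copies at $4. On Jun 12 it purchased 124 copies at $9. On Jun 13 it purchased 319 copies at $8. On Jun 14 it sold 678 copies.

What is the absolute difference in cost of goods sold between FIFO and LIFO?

FIFO COGS: 232 @ $6 + 229 @ $7 + 217 @ $6 = $4,297
LIFO COGS: 319 @ $8 + 124 @ $9 + 226 @ $4 + 9 @ $6 = $4,626
Difference = |$4,297 − $4,626| = $329

$329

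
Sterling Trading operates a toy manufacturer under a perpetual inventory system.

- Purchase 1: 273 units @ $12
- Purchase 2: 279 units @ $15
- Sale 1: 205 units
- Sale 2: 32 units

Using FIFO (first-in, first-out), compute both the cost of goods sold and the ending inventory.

COGS = $2,844; ending inventory = $4,617

Sale 1 (205) [FIFO — oldest first]: 205 @ $12 = $2,460
Sale 2 (32) [FIFO — oldest first]: 32 @ $12 = $384
Total COGS = $2,460 + $384 = $2,844
Ending inventory: 36 @ $12 + 279 @ $15 = $4,617
Check: goods available $7,461 = COGS $2,844 + ending $4,617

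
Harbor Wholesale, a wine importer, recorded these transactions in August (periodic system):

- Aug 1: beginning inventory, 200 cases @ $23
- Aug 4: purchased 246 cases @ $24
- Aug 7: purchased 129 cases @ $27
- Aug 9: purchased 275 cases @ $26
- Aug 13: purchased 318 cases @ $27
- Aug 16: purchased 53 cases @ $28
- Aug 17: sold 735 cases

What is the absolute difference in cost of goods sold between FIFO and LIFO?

$1,476

FIFO COGS: 200 @ $23 + 246 @ $24 + 129 @ $27 + 160 @ $26 = $18,147
LIFO COGS: 53 @ $28 + 318 @ $27 + 275 @ $26 + 89 @ $27 = $19,623
Difference = |$18,147 − $19,623| = $1,476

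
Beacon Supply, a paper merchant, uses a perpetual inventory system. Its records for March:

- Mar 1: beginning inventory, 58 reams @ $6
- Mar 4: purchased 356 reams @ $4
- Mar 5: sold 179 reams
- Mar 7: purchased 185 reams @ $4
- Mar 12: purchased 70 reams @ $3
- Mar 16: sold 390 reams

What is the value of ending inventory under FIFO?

Mar 5, 179 sold [FIFO — oldest first]: 58 @ $6 + 121 @ $4 = $832
Mar 16, 390 sold [FIFO — oldest first]: 235 @ $4 + 155 @ $4 = $1,560
Total COGS = $832 + $1,560 = $2,392
Ending inventory: 30 @ $4 + 70 @ $3 = $330
Check: goods available $2,722 = COGS $2,392 + ending $330

Ending inventory = $330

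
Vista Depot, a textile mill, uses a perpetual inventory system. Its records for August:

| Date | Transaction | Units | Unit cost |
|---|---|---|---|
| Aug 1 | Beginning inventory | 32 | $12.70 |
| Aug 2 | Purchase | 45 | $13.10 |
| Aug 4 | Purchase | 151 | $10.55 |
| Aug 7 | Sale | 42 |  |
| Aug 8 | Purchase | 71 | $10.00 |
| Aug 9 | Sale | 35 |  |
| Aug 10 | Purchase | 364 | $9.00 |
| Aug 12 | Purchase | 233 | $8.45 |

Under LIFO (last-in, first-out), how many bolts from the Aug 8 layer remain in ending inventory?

36

Aug 7, 42 sold [LIFO — newest first]: 42 @ $10.55 = $443.10
Aug 9, 35 sold [LIFO — newest first]: 35 @ $10.00 = $350.00
Total COGS = $443.10 + $350.00 = $793.10
Ending inventory: 32 @ $12.70 + 45 @ $13.10 + 109 @ $10.55 + 36 @ $10.00 + 364 @ $9.00 + 233 @ $8.45 = $7,750.70
Check: goods available $8,543.80 = COGS $793.10 + ending $7,750.70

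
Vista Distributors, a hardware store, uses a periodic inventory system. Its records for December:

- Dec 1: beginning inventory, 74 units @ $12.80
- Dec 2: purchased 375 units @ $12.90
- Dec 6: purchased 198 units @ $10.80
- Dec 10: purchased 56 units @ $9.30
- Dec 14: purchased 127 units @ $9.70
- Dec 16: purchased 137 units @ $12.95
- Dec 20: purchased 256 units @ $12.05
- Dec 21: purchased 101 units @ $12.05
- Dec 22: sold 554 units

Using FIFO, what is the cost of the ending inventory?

Dec 22, 554 sold [FIFO — oldest first]: 74 @ $12.80 + 375 @ $12.90 + 105 @ $10.80 = $6,918.70
Ending inventory: 93 @ $10.80 + 56 @ $9.30 + 127 @ $9.70 + 137 @ $12.95 + 256 @ $12.05 + 101 @ $12.05 = $8,833.10
Check: goods available $15,751.80 = COGS $6,918.70 + ending $8,833.10

Ending inventory = $8,833.10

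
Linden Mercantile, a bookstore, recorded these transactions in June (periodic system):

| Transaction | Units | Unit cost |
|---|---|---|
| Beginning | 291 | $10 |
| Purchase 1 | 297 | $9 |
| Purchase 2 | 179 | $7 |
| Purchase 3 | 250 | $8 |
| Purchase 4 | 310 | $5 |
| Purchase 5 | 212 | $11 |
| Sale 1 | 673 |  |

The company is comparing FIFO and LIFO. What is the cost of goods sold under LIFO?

FIFO COGS: 291 @ $10 + 297 @ $9 + 85 @ $7 = $6,178
LIFO COGS: 212 @ $11 + 310 @ $5 + 151 @ $8 = $5,090

COGS = $5,090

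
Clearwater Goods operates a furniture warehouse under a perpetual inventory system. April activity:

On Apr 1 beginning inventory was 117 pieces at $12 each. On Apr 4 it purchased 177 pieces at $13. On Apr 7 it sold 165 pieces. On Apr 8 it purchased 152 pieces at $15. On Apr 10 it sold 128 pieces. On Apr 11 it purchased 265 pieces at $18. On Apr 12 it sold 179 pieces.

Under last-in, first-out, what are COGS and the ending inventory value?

Apr 7, 165 sold [LIFO — newest first]: 165 @ $13 = $2,145
Apr 10, 128 sold [LIFO — newest first]: 128 @ $15 = $1,920
Apr 12, 179 sold [LIFO — newest first]: 179 @ $18 = $3,222
Total COGS = $2,145 + $1,920 + $3,222 = $7,287
Ending inventory: 117 @ $12 + 12 @ $13 + 24 @ $15 + 86 @ $18 = $3,468

COGS = $7,287; ending inventory = $3,468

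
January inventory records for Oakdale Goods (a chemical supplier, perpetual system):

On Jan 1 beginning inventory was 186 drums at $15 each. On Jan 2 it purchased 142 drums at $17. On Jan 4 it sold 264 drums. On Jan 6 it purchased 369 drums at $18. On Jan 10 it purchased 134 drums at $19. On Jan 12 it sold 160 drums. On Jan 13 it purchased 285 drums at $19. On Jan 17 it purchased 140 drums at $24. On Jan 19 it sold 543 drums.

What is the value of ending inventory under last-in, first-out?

Ending inventory = $5,010

Jan 4, 264 sold [LIFO — newest first]: 142 @ $17 + 122 @ $15 = $4,244
Jan 12, 160 sold [LIFO — newest first]: 134 @ $19 + 26 @ $18 = $3,014
Jan 19, 543 sold [LIFO — newest first]: 140 @ $24 + 285 @ $19 + 118 @ $18 = $10,899
Total COGS = $4,244 + $3,014 + $10,899 = $18,157
Ending inventory: 64 @ $15 + 225 @ $18 = $5,010
Check: goods available $23,167 = COGS $18,157 + ending $5,010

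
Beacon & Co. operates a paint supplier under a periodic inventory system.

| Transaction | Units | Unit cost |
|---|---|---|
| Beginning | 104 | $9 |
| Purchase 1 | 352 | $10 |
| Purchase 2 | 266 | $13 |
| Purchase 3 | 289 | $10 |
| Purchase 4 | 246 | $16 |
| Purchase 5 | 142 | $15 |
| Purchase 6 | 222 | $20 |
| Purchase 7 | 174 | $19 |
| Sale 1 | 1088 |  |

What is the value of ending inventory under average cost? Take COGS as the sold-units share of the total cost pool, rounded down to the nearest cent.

Ending inventory = $9,695.55

Sale 1, sell 1088: 1088/1795 × $24,616.00 → $14,920.45
Ending inventory (cost pool remaining) = $9,695.55
Check: goods available $24,616.00 = COGS $14,920.45 + ending $9,695.55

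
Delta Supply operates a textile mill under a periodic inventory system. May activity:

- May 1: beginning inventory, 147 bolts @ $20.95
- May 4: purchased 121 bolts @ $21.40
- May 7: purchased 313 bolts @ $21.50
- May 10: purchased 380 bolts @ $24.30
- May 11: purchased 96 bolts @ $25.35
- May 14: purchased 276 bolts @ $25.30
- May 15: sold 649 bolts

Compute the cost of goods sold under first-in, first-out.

COGS = $14,050.95

May 15, 649 sold [FIFO — oldest first]: 147 @ $20.95 + 121 @ $21.40 + 313 @ $21.50 + 68 @ $24.30 = $14,050.95
Ending inventory: 312 @ $24.30 + 96 @ $25.35 + 276 @ $25.30 = $16,998.00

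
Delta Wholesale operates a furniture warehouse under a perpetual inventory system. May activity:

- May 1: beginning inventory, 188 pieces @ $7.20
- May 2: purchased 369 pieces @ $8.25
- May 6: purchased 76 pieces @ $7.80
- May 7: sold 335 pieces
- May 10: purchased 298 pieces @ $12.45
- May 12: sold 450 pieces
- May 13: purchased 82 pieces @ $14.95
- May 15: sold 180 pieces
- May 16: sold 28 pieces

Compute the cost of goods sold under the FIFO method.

COGS = $9,627.65

May 7, 335 sold [FIFO — oldest first]: 188 @ $7.20 + 147 @ $8.25 = $2,566.35
May 12, 450 sold [FIFO — oldest first]: 222 @ $8.25 + 76 @ $7.80 + 152 @ $12.45 = $4,316.70
May 15, 180 sold [FIFO — oldest first]: 146 @ $12.45 + 34 @ $14.95 = $2,326.00
May 16, 28 sold [FIFO — oldest first]: 28 @ $14.95 = $418.60
Total COGS = $2,566.35 + $4,316.70 + $2,326.00 + $418.60 = $9,627.65
Ending inventory: 20 @ $14.95 = $299.00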